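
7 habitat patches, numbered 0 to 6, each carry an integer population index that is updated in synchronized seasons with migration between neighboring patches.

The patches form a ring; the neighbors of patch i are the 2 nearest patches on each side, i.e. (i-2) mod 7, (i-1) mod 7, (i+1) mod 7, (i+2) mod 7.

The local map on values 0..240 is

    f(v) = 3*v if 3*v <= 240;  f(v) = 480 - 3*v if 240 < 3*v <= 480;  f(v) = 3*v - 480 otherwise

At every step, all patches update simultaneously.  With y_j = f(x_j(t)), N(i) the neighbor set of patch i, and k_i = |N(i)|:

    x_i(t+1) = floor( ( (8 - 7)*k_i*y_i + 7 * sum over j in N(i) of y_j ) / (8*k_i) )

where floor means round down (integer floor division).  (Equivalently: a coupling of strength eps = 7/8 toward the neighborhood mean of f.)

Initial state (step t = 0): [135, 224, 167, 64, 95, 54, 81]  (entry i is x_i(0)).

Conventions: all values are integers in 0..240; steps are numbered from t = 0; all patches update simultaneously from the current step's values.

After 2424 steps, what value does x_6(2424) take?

Simulating step by step:
t=0: [135, 224, 167, 64, 95, 54, 81]
t=1: [143, 138, 145, 148, 158, 173, 166]
t=2: [43, 41, 40, 38, 30, 29, 37]
t=3: [112, 119, 114, 106, 105, 108, 107]
t=4: [144, 147, 147, 147, 155, 157, 148]
t=5: [32, 40, 35, 27, 28, 31, 28]
t=6: [99, 95, 96, 98, 89, 87, 96]
t=7: [197, 189, 193, 202, 199, 196, 201]
t=8: [105, 111, 108, 105, 114, 117, 107]
t=9: [149, 159, 154, 145, 150, 153, 146]
t=10: [22, 30, 26, 21, 31, 35, 24]
t=11: [83, 72, 78, 87, 81, 77, 86]
t=12: [226, 225, 226, 228, 227, 227, 227]
t=13: [198, 199, 199, 199, 201, 201, 199]
t=14: [117, 116, 117, 119, 119, 118, 118]
t=15: [128, 127, 127, 126, 125, 125, 127]
t=16: [99, 99, 100, 102, 101, 101, 100]
t=17: [180, 179, 179, 178, 177, 178, 180]
t=18: [57, 57, 55, 54, 55, 55, 56]
t=19: [167, 167, 166, 165, 165, 166, 168]
t=20: [20, 19, 18, 17, 18, 18, 19]
t=21: [56, 55, 55, 54, 54, 55, 56]
t=22: [166, 165, 164, 163, 164, 165, 165]
t=23: [14, 13, 13, 12, 12, 13, 15]
t=24: [40, 40, 38, 37, 39, 39, 39]
t=25: [117, 116, 116, 116, 115, 116, 118]
t=26: [130, 130, 132, 132, 131, 130, 131]
t=27: [88, 86, 87, 87, 86, 87, 88]
t=28: [218, 218, 219, 220, 218, 218, 219]
t=29: [175, 176, 175, 175, 176, 175, 174]
t=30: [45, 44, 46, 46, 44, 45, 45]
t=31: [135, 135, 134, 134, 135, 135, 133]
t=32: [76, 77, 76, 76, 77, 76, 75]
t=33: [228, 227, 229, 229, 227, 228, 228]
t=34: [204, 204, 203, 203, 204, 204, 202]
t=35: [130, 129, 130, 130, 129, 130, 131]
t=36: [90, 89, 91, 91, 89, 90, 90]
t=37: [210, 209, 210, 210, 209, 210, 211]
t=38: [150, 150, 148, 148, 150, 150, 149]
t=39: [31, 33, 32, 32, 33, 31, 30]
t=40: [94, 94, 96, 96, 94, 94, 95]
t=41: [196, 194, 195, 195, 194, 196, 197]
t=42: [106, 106, 104, 104, 106, 106, 105]
t=43: [163, 165, 164, 164, 165, 163, 162]
t=44: [10, 10, 12, 12, 10, 10, 11]
t=45: [31, 33, 32, 32, 33, 31, 30]

Answer: x_6(2424) = 105
Key observation: The state at step 39, [31, 33, 32, 32, 33, 31, 30], reappears at step 45: the system is in a cycle of period 6 from step 39 on.  Therefore the state at step 2424 equals the state at step 39 + ((2424 - 39) mod 6) = 42, which is [106, 106, 104, 104, 106, 106, 105].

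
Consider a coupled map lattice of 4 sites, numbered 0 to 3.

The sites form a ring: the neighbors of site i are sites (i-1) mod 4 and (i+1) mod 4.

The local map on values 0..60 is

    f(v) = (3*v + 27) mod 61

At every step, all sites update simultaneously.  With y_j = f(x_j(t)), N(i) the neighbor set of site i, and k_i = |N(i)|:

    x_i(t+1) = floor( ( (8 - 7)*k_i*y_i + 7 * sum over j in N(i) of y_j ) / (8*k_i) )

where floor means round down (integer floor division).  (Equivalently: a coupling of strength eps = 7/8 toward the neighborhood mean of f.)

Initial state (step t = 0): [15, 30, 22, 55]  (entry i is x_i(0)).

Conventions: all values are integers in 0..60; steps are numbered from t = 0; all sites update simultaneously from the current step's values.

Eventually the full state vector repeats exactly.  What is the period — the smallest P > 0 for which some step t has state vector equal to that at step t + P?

Answer: 10
Key observation: The state at step 12, [51, 51, 51, 51], reappears at step 22 — and no state repeats earlier — so the cycle the system enters has period 10.

Derivation:
t=0: [15, 30, 22, 55]
t=1: [29, 25, 32, 19]
t=2: [34, 28, 28, 26]
t=3: [42, 31, 47, 30]
t=4: [54, 41, 56, 40]
t=5: [23, 11, 24, 11]
t=6: [56, 39, 57, 39]
t=7: [20, 14, 21, 14]
t=8: [10, 25, 10, 25]
t=9: [43, 55, 43, 55]
t=10: [12, 30, 12, 30]
t=11: [49, 8, 49, 8]
t=12: [51, 51, 51, 51]
t=13: [58, 58, 58, 58]
t=14: [18, 18, 18, 18]
t=15: [20, 20, 20, 20]
t=16: [26, 26, 26, 26]
t=17: [44, 44, 44, 44]
t=18: [37, 37, 37, 37]
t=19: [16, 16, 16, 16]
t=20: [14, 14, 14, 14]
t=21: [8, 8, 8, 8]
t=22: [51, 51, 51, 51]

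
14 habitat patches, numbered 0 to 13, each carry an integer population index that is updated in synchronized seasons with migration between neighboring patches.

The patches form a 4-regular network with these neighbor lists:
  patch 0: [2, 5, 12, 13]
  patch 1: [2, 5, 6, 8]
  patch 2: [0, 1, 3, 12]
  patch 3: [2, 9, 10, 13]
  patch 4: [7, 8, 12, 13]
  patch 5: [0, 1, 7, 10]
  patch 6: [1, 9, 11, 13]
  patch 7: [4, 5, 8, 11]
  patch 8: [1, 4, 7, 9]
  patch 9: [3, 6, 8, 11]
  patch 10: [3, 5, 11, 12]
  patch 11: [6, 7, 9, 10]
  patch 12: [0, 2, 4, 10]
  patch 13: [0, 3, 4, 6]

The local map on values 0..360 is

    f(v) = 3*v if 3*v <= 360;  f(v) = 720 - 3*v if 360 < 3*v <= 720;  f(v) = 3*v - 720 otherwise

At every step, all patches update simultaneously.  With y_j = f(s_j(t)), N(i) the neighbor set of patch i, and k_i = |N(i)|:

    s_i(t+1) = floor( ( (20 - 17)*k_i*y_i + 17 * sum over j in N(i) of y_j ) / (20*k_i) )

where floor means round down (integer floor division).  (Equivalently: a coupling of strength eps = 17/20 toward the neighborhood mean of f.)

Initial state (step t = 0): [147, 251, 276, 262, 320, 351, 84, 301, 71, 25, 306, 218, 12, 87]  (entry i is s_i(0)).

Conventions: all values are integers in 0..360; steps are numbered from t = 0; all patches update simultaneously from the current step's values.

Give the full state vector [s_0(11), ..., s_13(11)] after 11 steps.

Simulating step by step:
t=0: [147, 251, 276, 262, 320, 351, 84, 301, 71, 25, 306, 218, 12, 87]
t=1: [198, 197, 104, 146, 183, 197, 130, 208, 144, 138, 136, 160, 180, 217]
t=2: [165, 244, 199, 254, 160, 160, 207, 190, 192, 288, 223, 257, 222, 203]
t=3: [145, 130, 89, 97, 133, 129, 82, 165, 137, 93, 89, 102, 143, 145]
t=4: [292, 294, 294, 276, 284, 285, 291, 303, 291, 286, 299, 262, 285, 285]
t=5: [143, 152, 143, 146, 149, 165, 129, 131, 154, 122, 120, 149, 153, 136]
t=6: [275, 274, 276, 322, 287, 297, 305, 267, 297, 296, 275, 332, 297, 297]
t=7: [147, 152, 148, 154, 147, 109, 181, 173, 130, 213, 199, 158, 123, 171]
t=8: [288, 275, 286, 184, 273, 233, 196, 281, 224, 226, 269, 160, 256, 242]
t=9: [66, 87, 119, 83, 62, 100, 103, 105, 85, 131, 114, 117, 106, 116]
t=10: [310, 298, 271, 329, 290, 282, 319, 279, 269, 296, 310, 327, 277, 252]
t=11: [109, 141, 175, 147, 97, 169, 171, 150, 142, 206, 194, 194, 157, 189]

Answer: [109, 141, 175, 147, 97, 169, 171, 150, 142, 206, 194, 194, 157, 189]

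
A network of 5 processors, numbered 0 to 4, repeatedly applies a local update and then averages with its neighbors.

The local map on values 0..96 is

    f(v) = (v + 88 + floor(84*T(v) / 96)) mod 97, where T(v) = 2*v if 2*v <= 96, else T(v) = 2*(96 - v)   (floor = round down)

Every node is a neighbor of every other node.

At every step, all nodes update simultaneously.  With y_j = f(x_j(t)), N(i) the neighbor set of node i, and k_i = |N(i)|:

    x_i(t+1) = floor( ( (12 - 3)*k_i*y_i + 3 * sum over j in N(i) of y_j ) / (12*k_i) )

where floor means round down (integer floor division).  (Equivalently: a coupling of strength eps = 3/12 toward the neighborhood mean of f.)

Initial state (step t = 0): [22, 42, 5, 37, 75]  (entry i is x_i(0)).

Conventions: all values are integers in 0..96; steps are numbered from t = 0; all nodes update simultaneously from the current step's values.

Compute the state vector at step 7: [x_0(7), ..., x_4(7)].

Simulating step by step:
t=0: [22, 42, 5, 37, 75]
t=1: [45, 16, 12, 73, 13]
t=2: [18, 30, 23, 11, 24]
t=3: [42, 65, 52, 29, 54]
t=4: [14, 17, 24, 56, 22]
t=5: [32, 37, 51, 25, 47]
t=6: [71, 80, 33, 57, 33]
t=7: [17, 13, 67, 25, 67]

Answer: [17, 13, 67, 25, 67]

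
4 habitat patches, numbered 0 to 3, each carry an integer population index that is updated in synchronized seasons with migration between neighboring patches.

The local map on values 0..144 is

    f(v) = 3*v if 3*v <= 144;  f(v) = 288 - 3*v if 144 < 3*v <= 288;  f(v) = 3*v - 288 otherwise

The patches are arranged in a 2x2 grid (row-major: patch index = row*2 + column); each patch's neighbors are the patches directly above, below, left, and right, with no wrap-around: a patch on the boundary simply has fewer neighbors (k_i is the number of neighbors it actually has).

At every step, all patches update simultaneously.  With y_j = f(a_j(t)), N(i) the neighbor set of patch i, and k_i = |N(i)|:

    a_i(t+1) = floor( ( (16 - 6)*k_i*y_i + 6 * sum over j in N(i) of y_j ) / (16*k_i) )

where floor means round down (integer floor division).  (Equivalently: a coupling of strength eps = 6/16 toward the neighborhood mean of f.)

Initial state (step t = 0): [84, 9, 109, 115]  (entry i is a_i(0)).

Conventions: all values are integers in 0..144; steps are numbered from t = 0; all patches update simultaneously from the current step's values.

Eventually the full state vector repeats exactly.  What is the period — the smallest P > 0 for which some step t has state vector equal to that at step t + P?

Simulating step by step:
t=0: [84, 9, 109, 115]
t=1: [34, 34, 41, 48]
t=2: [105, 109, 123, 132]
t=3: [39, 49, 75, 90]
t=4: [111, 113, 64, 49]
t=5: [55, 66, 94, 115]
t=6: [94, 90, 37, 53]
t=7: [27, 36, 94, 104]
t=8: [72, 87, 23, 36]
t=9: [63, 50, 76, 85]
t=10: [99, 111, 62, 57]
t=11: [33, 51, 87, 100]
t=12: [92, 105, 37, 37]
t=13: [33, 39, 92, 95]
t=14: [86, 92, 26, 26]
t=15: [35, 27, 69, 65]
t=16: [96, 87, 87, 88]
t=17: [10, 21, 21, 25]
t=18: [42, 59, 59, 70]
t=19: [120, 107, 107, 90]
t=20: [57, 37, 37, 23]
t=21: [114, 104, 104, 84]
t=22: [42, 31, 31, 31]
t=23: [113, 99, 99, 93]
t=24: [35, 16, 16, 9]
t=25: [83, 54, 54, 34]
t=26: [71, 105, 105, 111]
t=27: [57, 39, 39, 38]
t=28: [117, 116, 116, 115]
t=29: [61, 60, 60, 58]
t=30: [106, 108, 108, 111]
t=31: [32, 36, 36, 41]
t=32: [100, 108, 108, 117]
t=33: [21, 36, 36, 52]
t=34: [79, 104, 104, 123]
t=35: [40, 39, 39, 59]
t=36: [118, 116, 116, 113]
t=37: [63, 59, 59, 54]
t=38: [103, 111, 111, 120]
t=39: [30, 45, 45, 61]
t=40: [106, 120, 120, 116]
t=41: [45, 61, 61, 64]
t=42: [123, 108, 108, 99]
t=43: [64, 39, 39, 19]
t=44: [103, 101, 101, 79]
t=45: [18, 22, 22, 37]
t=46: [58, 72, 72, 94]
t=47: [98, 67, 67, 30]
t=48: [36, 72, 72, 88]
t=49: [94, 69, 69, 42]
t=50: [34, 75, 75, 109]
t=51: [87, 65, 65, 48]
t=52: [51, 90, 90, 124]
t=53: [91, 52, 52, 59]
t=54: [58, 106, 106, 118]
t=55: [82, 52, 52, 52]
t=56: [75, 115, 115, 132]
t=57: [60, 67, 67, 88]
t=58: [100, 79, 79, 47]
t=59: [26, 60, 60, 107]
t=60: [89, 88, 88, 61]
t=61: [22, 38, 38, 74]
t=62: [84, 96, 96, 84]
t=63: [22, 13, 13, 22]
t=64: [55, 49, 49, 55]
t=65: [129, 134, 134, 129]
t=66: [104, 108, 108, 104]
t=67: [28, 31, 31, 28]
t=68: [87, 89, 89, 87]
t=69: [24, 23, 23, 24]
t=70: [70, 70, 70, 70]
t=71: [78, 78, 78, 78]
t=72: [54, 54, 54, 54]
t=73: [126, 126, 126, 126]
t=74: [90, 90, 90, 90]
t=75: [18, 18, 18, 18]
t=76: [54, 54, 54, 54]

Answer: 4
Key observation: The state at step 72, [54, 54, 54, 54], reappears at step 76 — and no state repeats earlier — so the cycle the system enters has period 4.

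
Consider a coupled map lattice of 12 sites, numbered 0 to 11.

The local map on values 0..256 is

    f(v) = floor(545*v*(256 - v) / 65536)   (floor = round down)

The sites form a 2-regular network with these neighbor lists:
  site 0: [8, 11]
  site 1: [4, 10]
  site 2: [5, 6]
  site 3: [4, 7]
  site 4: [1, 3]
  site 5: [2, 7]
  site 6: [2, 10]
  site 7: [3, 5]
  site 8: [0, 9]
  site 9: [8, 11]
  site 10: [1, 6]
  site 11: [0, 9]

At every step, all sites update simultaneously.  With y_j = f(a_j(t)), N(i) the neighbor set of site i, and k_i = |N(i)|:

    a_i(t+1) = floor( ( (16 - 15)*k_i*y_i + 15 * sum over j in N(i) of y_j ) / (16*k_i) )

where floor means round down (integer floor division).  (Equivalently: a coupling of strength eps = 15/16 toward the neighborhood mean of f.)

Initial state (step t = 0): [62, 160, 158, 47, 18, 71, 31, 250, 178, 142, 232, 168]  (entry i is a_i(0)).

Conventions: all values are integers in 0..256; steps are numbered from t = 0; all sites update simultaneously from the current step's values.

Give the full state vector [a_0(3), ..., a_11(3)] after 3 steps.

Answer: [135, 118, 134, 113, 133, 127, 131, 134, 135, 135, 135, 135]

Derivation:
t=0: [62, 160, 158, 47, 18, 71, 31, 250, 178, 142, 232, 168]
t=1: [117, 45, 86, 27, 99, 72, 85, 89, 116, 119, 89, 117]
t=2: [135, 123, 115, 121, 68, 121, 121, 83, 135, 135, 100, 135]
t=3: [135, 118, 134, 113, 133, 127, 131, 134, 135, 135, 135, 135]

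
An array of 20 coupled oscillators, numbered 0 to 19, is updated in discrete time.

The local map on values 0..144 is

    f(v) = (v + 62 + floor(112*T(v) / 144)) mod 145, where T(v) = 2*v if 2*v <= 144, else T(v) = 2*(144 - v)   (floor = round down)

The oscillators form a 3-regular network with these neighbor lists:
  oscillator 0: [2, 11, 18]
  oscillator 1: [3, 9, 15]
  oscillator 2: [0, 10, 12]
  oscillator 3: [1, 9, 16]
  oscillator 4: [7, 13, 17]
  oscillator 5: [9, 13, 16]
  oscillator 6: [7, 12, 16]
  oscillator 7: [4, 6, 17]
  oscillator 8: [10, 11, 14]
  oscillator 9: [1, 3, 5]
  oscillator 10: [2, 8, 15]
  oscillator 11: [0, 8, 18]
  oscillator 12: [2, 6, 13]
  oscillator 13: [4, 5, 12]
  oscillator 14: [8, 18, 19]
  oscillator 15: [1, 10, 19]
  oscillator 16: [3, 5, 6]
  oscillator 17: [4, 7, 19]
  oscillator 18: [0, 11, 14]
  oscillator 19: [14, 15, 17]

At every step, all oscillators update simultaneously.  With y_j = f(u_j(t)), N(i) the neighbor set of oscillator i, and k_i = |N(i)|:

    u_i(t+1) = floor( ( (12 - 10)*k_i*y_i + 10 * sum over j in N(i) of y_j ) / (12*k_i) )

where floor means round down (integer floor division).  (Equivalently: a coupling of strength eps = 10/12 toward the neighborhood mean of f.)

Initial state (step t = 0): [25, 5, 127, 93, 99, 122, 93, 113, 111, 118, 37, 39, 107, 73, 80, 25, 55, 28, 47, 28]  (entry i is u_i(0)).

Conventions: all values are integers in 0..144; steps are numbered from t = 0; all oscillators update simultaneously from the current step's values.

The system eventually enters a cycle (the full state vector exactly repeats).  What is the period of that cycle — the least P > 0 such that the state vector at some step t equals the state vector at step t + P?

Answer: 2
Key observation: The state at step 7, [91, 90, 90, 90, 91, 90, 90, 91, 91, 90, 91, 91, 90, 90, 91, 91, 90, 91, 91, 91], reappears at step 9 — and no state repeats earlier — so the cycle the system enters has period 2.

Derivation:
t=0: [25, 5, 127, 93, 99, 122, 93, 113, 111, 118, 37, 39, 107, 73, 80, 25, 55, 28, 47, 28]
t=1: [55, 92, 71, 72, 100, 76, 74, 98, 47, 78, 77, 69, 85, 83, 85, 81, 79, 104, 72, 120]
t=2: [90, 96, 85, 95, 87, 96, 93, 88, 85, 96, 80, 69, 96, 92, 74, 88, 98, 81, 84, 87]
t=3: [92, 88, 91, 86, 92, 87, 88, 92, 95, 87, 93, 92, 89, 88, 94, 91, 87, 92, 94, 95]
t=4: [89, 91, 89, 92, 89, 92, 90, 89, 88, 92, 89, 88, 91, 90, 88, 89, 92, 88, 88, 88]
t=5: [91, 89, 90, 89, 91, 89, 90, 91, 91, 89, 91, 91, 90, 90, 92, 91, 89, 91, 91, 91]
t=6: [90, 90, 90, 91, 90, 91, 90, 90, 89, 91, 90, 90, 91, 90, 89, 90, 91, 90, 89, 89]
t=7: [91, 90, 90, 90, 91, 90, 90, 91, 91, 90, 91, 91, 90, 90, 91, 91, 90, 91, 91, 91]
t=8: [90, 90, 90, 91, 90, 91, 90, 90, 90, 91, 90, 90, 91, 90, 90, 90, 91, 90, 90, 90]
t=9: [91, 90, 90, 90, 91, 90, 90, 91, 91, 90, 91, 91, 90, 90, 91, 91, 90, 91, 91, 91]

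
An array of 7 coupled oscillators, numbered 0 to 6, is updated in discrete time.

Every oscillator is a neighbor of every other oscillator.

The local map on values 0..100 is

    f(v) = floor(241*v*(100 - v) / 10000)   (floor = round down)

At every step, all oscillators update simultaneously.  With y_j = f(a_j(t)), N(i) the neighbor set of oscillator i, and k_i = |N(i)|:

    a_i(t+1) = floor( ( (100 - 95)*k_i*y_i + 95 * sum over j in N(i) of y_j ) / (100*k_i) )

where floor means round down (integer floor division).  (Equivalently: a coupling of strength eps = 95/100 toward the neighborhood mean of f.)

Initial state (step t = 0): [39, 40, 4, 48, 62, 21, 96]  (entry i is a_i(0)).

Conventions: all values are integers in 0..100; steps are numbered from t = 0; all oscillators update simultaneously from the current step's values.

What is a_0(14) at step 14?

Answer: a_0(14) = 58

Derivation:
t=0: [39, 40, 4, 48, 62, 21, 96]
t=1: [39, 39, 44, 38, 39, 41, 44]
t=2: [57, 57, 57, 57, 57, 57, 57]
t=3: [59, 59, 59, 59, 59, 59, 59]
t=4: [58, 58, 58, 58, 58, 58, 58]
t=5: [58, 58, 58, 58, 58, 58, 58]
t=6: [58, 58, 58, 58, 58, 58, 58]
t=7: [58, 58, 58, 58, 58, 58, 58]
t=8: [58, 58, 58, 58, 58, 58, 58]
t=9: [58, 58, 58, 58, 58, 58, 58]
t=10: [58, 58, 58, 58, 58, 58, 58]
t=11: [58, 58, 58, 58, 58, 58, 58]
t=12: [58, 58, 58, 58, 58, 58, 58]
t=13: [58, 58, 58, 58, 58, 58, 58]
t=14: [58, 58, 58, 58, 58, 58, 58]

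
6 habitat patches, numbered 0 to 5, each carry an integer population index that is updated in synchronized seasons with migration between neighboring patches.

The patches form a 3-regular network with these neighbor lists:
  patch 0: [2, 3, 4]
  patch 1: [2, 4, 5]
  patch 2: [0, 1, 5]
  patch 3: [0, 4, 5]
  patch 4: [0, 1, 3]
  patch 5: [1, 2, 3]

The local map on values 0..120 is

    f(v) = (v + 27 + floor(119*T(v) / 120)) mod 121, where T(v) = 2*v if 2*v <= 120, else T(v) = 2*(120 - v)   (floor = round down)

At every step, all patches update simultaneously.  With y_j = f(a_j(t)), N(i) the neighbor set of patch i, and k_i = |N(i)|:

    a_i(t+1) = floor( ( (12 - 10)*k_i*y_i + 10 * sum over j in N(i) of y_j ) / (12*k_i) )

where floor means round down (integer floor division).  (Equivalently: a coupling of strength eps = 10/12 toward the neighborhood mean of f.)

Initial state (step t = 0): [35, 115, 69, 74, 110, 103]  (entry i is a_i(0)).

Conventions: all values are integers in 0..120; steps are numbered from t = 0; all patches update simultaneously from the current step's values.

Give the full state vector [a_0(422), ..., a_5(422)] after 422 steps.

Simulating step by step:
t=0: [35, 115, 69, 74, 110, 103]
t=1: [52, 47, 35, 36, 36, 56]
t=2: [20, 34, 51, 43, 35, 31]
t=3: [42, 53, 68, 65, 36, 47]
t=4: [52, 48, 52, 38, 50, 69]
t=5: [47, 61, 61, 56, 45, 48]
t=6: [62, 62, 63, 49, 63, 75]
t=7: [73, 78, 79, 73, 74, 71]
t=8: [70, 69, 70, 72, 70, 69]
t=9: [74, 75, 75, 74, 74, 74]
t=10: [70, 70, 70, 71, 70, 70]
t=11: [74, 75, 75, 74, 74, 74]

Answer: [70, 70, 70, 71, 70, 70]
Key observation: The state at step 9, [74, 75, 75, 74, 74, 74], reappears at step 11: the system is in a cycle of period 2 from step 9 on.  Therefore the state at step 422 equals the state at step 9 + ((422 - 9) mod 2) = 10, which is [70, 70, 70, 71, 70, 70].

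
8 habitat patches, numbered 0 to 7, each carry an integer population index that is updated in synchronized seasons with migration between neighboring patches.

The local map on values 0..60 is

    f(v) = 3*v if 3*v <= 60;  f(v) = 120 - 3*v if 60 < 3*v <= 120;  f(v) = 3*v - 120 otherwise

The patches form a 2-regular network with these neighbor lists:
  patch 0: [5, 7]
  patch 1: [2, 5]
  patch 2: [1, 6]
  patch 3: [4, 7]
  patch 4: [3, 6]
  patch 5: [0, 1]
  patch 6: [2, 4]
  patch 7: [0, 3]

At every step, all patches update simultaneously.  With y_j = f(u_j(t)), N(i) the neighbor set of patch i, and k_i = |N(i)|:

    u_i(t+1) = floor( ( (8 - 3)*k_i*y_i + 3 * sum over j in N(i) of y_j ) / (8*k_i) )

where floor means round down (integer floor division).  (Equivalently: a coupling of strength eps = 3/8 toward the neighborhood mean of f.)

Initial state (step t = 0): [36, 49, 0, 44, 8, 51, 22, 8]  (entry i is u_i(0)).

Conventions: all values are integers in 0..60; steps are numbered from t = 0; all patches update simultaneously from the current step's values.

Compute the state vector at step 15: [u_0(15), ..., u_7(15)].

Simulating step by step:
t=0: [36, 49, 0, 44, 8, 51, 22, 8]
t=1: [18, 23, 15, 16, 27, 27, 38, 19]
t=2: [51, 47, 38, 48, 34, 44, 19, 54]
t=3: [30, 16, 18, 26, 26, 17, 40, 36]
t=4: [30, 49, 42, 36, 34, 46, 18, 21]
t=5: [32, 21, 18, 21, 23, 21, 38, 43]
t=6: [27, 56, 45, 46, 43, 50, 23, 20]
t=7: [41, 38, 27, 24, 18, 35, 36, 48]
t=8: [9, 13, 27, 44, 45, 11, 24, 24]
t=9: [32, 37, 40, 19, 20, 33, 40, 37]
t=10: [20, 9, 1, 48, 48, 19, 11, 20]
t=11: [59, 28, 13, 30, 25, 51, 25, 53]
t=12: [49, 36, 39, 34, 42, 38, 43, 40]
t=13: [18, 9, 5, 12, 8, 11, 7, 8]
t=14: [44, 25, 18, 31, 25, 35, 20, 31]
t=15: [15, 41, 53, 30, 44, 20, 56, 24]

Answer: [15, 41, 53, 30, 44, 20, 56, 24]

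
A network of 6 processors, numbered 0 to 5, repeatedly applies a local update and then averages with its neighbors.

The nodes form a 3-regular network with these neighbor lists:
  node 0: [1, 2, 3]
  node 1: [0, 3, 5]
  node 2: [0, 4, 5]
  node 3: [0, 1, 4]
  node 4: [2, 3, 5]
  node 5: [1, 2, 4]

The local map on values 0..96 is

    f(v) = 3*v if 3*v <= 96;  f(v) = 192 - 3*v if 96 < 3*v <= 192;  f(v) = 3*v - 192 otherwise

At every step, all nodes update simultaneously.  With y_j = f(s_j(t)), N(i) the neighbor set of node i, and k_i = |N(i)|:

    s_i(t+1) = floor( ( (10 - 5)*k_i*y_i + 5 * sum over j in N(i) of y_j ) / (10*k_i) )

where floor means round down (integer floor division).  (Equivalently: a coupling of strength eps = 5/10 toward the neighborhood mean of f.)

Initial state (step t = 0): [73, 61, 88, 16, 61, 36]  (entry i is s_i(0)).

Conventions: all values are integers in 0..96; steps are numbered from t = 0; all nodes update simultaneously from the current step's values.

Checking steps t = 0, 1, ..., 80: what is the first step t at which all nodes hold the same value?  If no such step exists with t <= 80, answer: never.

Simulating step by step:
t=0: [73, 61, 88, 16, 61, 36]  (not all equal)
t=1: [35, 31, 56, 31, 38, 57]  (not all equal)
t=2: [78, 80, 43, 89, 62, 43]  (not all equal)
t=3: [52, 54, 50, 53, 36, 51]  (not all equal)
t=4: [35, 33, 47, 41, 61, 45]  (not all equal)
t=5: [79, 82, 51, 66, 34, 54]  (not all equal)
t=6: [39, 40, 47, 34, 57, 45]  (not all equal)
t=7: [73, 73, 51, 73, 43, 52]  (not all equal)
t=8: [29, 28, 40, 33, 48, 39]  (not all equal)
t=9: [85, 84, 71, 83, 64, 71]  (not all equal)
t=10: [54, 53, 24, 49, 16, 24]  (not all equal)
t=11: [40, 41, 61, 41, 55, 61]  (not all equal)
t=12: [60, 59, 22, 62, 28, 22]  (not all equal)
t=13: [20, 21, 60, 21, 65, 60]  (not all equal)
t=14: [53, 54, 18, 52, 16, 19]  (not all equal)
t=15: [36, 36, 50, 36, 48, 50]  (not all equal)
t=16: [77, 77, 50, 78, 52, 50]  (not all equal)
t=17: [40, 40, 40, 40, 39, 40]  (not all equal)
t=18: [72, 72, 72, 72, 73, 72]  (not all equal)
t=19: [24, 24, 24, 24, 25, 24]  (not all equal)
t=20: [72, 72, 72, 72, 73, 72]  (not all equal)

Answer: never
Key observation: The state at step 18 reappears at step 20 — the system is in a cycle of period 2 from step 18 on.  No step 0..20 is synchronized, and the cycle repeats forever, so no step up to 80 (or ever) has all nodes equal.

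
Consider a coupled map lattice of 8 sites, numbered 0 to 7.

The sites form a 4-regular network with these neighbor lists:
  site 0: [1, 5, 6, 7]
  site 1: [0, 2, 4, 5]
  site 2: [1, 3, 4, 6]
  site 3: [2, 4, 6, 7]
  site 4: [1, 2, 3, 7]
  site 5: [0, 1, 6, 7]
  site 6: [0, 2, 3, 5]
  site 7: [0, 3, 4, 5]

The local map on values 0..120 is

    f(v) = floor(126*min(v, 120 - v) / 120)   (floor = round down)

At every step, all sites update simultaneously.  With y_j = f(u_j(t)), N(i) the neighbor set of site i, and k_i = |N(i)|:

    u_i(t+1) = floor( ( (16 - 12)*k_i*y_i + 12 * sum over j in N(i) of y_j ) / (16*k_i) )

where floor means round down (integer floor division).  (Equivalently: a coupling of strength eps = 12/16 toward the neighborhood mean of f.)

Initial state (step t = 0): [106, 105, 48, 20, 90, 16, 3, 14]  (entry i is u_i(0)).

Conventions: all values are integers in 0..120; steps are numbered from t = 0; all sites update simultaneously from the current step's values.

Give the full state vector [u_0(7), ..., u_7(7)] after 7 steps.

Simulating step by step:
t=0: [106, 105, 48, 20, 90, 16, 3, 14]
t=1: [12, 24, 25, 23, 26, 12, 19, 18]
t=2: [16, 20, 24, 22, 24, 16, 18, 18]
t=3: [17, 20, 22, 21, 22, 17, 19, 19]
t=4: [18, 20, 21, 21, 21, 18, 19, 19]
t=5: [18, 20, 21, 20, 21, 18, 19, 19]
t=6: [18, 20, 21, 20, 21, 18, 19, 19]
t=7: [18, 20, 21, 20, 21, 18, 19, 19]

Answer: [18, 20, 21, 20, 21, 18, 19, 19]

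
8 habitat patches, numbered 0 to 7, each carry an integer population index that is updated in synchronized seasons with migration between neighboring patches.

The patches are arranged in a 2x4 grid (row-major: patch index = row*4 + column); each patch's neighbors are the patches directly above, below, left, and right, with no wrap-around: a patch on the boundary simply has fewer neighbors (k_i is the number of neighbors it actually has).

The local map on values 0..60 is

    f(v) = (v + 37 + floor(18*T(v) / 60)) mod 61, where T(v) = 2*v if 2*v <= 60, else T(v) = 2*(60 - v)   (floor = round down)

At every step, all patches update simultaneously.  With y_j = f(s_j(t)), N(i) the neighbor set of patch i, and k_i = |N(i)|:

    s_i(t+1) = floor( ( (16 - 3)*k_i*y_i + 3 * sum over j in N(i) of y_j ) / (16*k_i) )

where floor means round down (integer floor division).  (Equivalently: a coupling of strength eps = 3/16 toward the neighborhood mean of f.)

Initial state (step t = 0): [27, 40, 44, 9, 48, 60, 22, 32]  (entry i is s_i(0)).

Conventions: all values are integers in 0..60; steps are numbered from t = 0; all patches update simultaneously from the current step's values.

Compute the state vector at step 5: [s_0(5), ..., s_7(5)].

Simulating step by step:
t=0: [27, 40, 44, 9, 48, 60, 22, 32]
t=1: [20, 28, 29, 46, 30, 33, 14, 25]
t=2: [10, 19, 24, 27, 22, 26, 51, 21]
t=3: [44, 10, 14, 17, 15, 16, 28, 12]
t=4: [28, 48, 52, 13, 2, 5, 23, 47]
t=5: [22, 31, 32, 52, 38, 41, 16, 30]

Answer: [22, 31, 32, 52, 38, 41, 16, 30]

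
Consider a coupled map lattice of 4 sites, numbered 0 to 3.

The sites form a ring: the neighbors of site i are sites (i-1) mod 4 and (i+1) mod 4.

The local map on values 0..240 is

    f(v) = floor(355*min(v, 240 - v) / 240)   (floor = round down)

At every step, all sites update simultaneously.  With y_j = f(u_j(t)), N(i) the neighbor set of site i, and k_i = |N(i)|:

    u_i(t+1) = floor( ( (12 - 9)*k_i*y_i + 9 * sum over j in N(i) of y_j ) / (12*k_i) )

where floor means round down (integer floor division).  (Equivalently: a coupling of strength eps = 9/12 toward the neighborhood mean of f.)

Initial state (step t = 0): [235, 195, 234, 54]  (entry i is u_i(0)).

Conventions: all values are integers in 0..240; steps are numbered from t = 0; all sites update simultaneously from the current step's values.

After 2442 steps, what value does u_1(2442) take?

Answer: u_1(2442) = 115
Key observation: The state at step 19, [170, 170, 170, 170], reappears at step 25: the system is in a cycle of period 6 from step 19 on.  Therefore the state at step 2442 equals the state at step 19 + ((2442 - 19) mod 6) = 24, which is [115, 115, 115, 115].

Derivation:
t=0: [235, 195, 234, 54]
t=1: [56, 22, 56, 25]
t=2: [46, 69, 46, 70]
t=3: [93, 76, 93, 76]
t=4: [118, 130, 118, 130]
t=5: [165, 171, 165, 171]
t=6: [104, 108, 104, 108]
t=7: [157, 154, 157, 154]
t=8: [125, 123, 125, 123]
t=9: [172, 170, 172, 170]
t=10: [102, 100, 102, 100]
t=11: [147, 149, 147, 149]
t=12: [134, 136, 134, 136]
t=13: [153, 155, 153, 155]
t=14: [125, 127, 125, 127]
t=15: [167, 169, 167, 169]
t=16: [105, 106, 105, 106]
t=17: [155, 155, 155, 155]
t=18: [125, 125, 125, 125]
t=19: [170, 170, 170, 170]
t=20: [103, 103, 103, 103]
t=21: [152, 152, 152, 152]
t=22: [130, 130, 130, 130]
t=23: [162, 162, 162, 162]
t=24: [115, 115, 115, 115]
t=25: [170, 170, 170, 170]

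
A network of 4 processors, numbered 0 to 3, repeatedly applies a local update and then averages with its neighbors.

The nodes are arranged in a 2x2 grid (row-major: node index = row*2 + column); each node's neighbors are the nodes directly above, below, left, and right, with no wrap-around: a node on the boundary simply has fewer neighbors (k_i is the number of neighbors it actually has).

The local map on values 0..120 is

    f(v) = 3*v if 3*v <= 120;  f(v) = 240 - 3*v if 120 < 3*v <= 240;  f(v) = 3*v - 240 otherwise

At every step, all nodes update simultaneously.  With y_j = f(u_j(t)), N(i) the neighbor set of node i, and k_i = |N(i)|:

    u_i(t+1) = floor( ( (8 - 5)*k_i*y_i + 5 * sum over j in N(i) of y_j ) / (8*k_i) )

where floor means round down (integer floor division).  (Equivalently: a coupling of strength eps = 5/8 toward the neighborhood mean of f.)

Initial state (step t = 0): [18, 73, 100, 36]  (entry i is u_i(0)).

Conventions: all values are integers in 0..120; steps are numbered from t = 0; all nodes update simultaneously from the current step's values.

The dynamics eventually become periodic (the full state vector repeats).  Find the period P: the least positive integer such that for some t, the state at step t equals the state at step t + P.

Simulating step by step:
t=0: [18, 73, 100, 36]
t=1: [45, 58, 73, 65]
t=2: [66, 71, 54, 44]
t=3: [48, 57, 76, 73]
t=4: [61, 62, 41, 33]
t=5: [74, 69, 92, 90]
t=6: [28, 27, 28, 32]
t=7: [83, 86, 87, 87]
t=8: [15, 16, 17, 20]
t=9: [47, 50, 51, 53]
t=10: [92, 90, 88, 85]
t=11: [30, 27, 24, 22]
t=12: [81, 79, 75, 72]
t=13: [6, 9, 14, 14]
t=14: [28, 28, 34, 37]
t=15: [89, 92, 99, 99]
t=16: [39, 39, 47, 50]
t=17: [111, 108, 101, 101]
t=18: [80, 80, 72, 69]
t=19: [7, 10, 19, 19]
t=20: [35, 35, 45, 48]
t=21: [105, 102, 102, 101]
t=22: [69, 67, 67, 64]
t=23: [36, 39, 39, 42]
t=24: [113, 113, 113, 115]
t=25: [99, 100, 100, 101]
t=26: [58, 60, 60, 61]
t=27: [62, 60, 60, 58]
t=28: [57, 60, 60, 62]
t=29: [63, 60, 60, 57]
t=30: [56, 60, 60, 63]
t=31: [64, 60, 60, 56]
t=32: [55, 60, 60, 64]
t=33: [65, 60, 60, 55]
t=34: [54, 60, 60, 65]
t=35: [66, 60, 60, 54]
t=36: [53, 60, 60, 66]
t=37: [67, 60, 60, 53]
t=38: [52, 60, 60, 67]
t=39: [69, 60, 60, 52]
t=40: [49, 59, 59, 69]
t=41: [74, 63, 63, 51]
t=42: [38, 51, 51, 64]
t=43: [97, 83, 83, 72]
t=44: [24, 26, 26, 14]
t=45: [75, 64, 64, 64]
t=46: [35, 37, 37, 48]
t=47: [108, 104, 104, 105]
t=48: [76, 76, 76, 73]
t=49: [12, 14, 14, 15]
t=50: [39, 41, 41, 43]
t=51: [117, 115, 115, 114]
t=52: [107, 105, 105, 103]
t=53: [77, 75, 75, 72]
t=54: [12, 15, 15, 18]
t=55: [41, 45, 45, 48]
t=56: [109, 105, 105, 101]
t=57: [79, 75, 75, 70]
t=58: [10, 15, 15, 20]
t=59: [39, 45, 45, 50]
t=60: [109, 104, 104, 99]
t=61: [77, 72, 72, 66]
t=62: [18, 24, 24, 30]
t=63: [65, 72, 72, 78]
t=64: [31, 24, 24, 17]
t=65: [79, 72, 72, 64]
t=66: [16, 24, 24, 33]
t=67: [63, 72, 72, 82]
t=68: [34, 26, 26, 17]
t=69: [87, 77, 77, 67]
t=70: [13, 22, 22, 20]
t=71: [55, 55, 55, 63]
t=72: [75, 67, 67, 66]
t=73: [30, 32, 32, 40]
t=74: [93, 101, 101, 105]
t=75: [54, 59, 59, 67]
t=76: [68, 60, 60, 54]
t=77: [51, 58, 58, 66]
t=78: [73, 65, 65, 57]
t=79: [36, 45, 45, 54]
t=80: [106, 97, 97, 94]
t=81: [61, 56, 56, 47]
t=82: [66, 75, 75, 82]
t=83: [25, 20, 20, 11]
t=84: [65, 56, 56, 49]
t=85: [61, 70, 70, 79]
t=86: [40, 30, 30, 19]
t=87: [101, 89, 89, 77]
t=88: [40, 32, 32, 20]
t=89: [105, 92, 92, 82]
t=90: [50, 38, 38, 24]
t=91: [105, 93, 93, 98]
t=92: [52, 54, 54, 44]
t=93: [80, 89, 89, 89]
t=94: [16, 18, 18, 27]
t=95: [51, 60, 60, 64]
t=96: [70, 64, 64, 55]
t=97: [41, 50, 50, 58]
t=98: [100, 90, 90, 81]
t=99: [41, 30, 30, 19]
t=100: [100, 88, 88, 77]
t=101: [37, 30, 30, 18]
t=102: [97, 85, 85, 76]
t=103: [28, 25, 25, 13]
t=104: [78, 66, 66, 61]
t=105: [28, 35, 35, 47]
t=106: [97, 96, 96, 102]
t=107: [49, 54, 54, 54]
t=108: [83, 82, 82, 78]
t=109: [7, 6, 6, 6]
t=110: [19, 18, 18, 18]
t=111: [55, 54, 54, 54]
t=112: [76, 77, 77, 78]
t=113: [10, 9, 9, 7]
t=114: [28, 26, 26, 24]
t=115: [80, 78, 78, 75]
t=116: [3, 6, 6, 9]
t=117: [14, 18, 18, 21]
t=118: [49, 53, 53, 57]
t=119: [85, 81, 81, 76]
t=120: [7, 9, 9, 6]
t=121: [24, 22, 22, 23]
t=122: [68, 68, 68, 67]
t=123: [36, 36, 36, 37]
t=124: [108, 108, 108, 109]
t=125: [84, 84, 84, 85]
t=126: [12, 12, 12, 13]
t=127: [36, 36, 36, 37]

Answer: 4
Key observation: The state at step 123, [36, 36, 36, 37], reappears at step 127 — and no state repeats earlier — so the cycle the system enters has period 4.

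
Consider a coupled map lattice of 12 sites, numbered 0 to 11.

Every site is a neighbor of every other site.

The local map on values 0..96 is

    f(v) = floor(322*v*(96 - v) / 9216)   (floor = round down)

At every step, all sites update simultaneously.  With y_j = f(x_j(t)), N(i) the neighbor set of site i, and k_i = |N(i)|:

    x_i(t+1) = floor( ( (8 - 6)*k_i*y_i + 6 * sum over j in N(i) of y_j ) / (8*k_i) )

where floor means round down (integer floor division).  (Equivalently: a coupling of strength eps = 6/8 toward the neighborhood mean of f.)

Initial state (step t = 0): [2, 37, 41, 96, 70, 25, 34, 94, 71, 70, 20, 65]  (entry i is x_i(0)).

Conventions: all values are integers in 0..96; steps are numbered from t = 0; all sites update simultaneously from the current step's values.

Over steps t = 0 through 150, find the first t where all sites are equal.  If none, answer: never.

Simulating step by step:
t=0: [2, 37, 41, 96, 70, 25, 34, 94, 71, 70, 20, 65]  (not all equal)
t=1: [42, 55, 55, 41, 53, 53, 55, 42, 53, 53, 51, 54]  (not all equal)
t=2: [78, 78, 78, 78, 78, 78, 78, 78, 78, 78, 78, 78]  (all equal)

Answer: 2
Key observation: Synchronization is absorbing here: once all sites are equal they stay equal, and step 2 is the first all-equal step.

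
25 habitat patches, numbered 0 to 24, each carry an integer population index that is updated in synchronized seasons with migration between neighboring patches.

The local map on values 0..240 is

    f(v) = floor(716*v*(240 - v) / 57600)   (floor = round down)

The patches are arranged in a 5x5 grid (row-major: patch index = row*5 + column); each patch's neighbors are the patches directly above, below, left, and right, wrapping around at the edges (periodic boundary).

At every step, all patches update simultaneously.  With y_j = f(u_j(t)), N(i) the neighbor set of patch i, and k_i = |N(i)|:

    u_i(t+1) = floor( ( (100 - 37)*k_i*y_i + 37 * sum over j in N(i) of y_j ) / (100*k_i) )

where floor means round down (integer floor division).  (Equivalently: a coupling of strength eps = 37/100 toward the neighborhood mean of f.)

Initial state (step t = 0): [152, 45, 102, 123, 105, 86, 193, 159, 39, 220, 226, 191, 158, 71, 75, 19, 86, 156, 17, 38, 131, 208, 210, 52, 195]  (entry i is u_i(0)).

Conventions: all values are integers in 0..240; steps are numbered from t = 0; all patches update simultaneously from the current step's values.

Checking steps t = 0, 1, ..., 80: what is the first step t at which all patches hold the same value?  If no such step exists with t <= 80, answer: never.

Simulating step by step:
t=0: [152, 45, 102, 123, 105, 86, 193, 159, 39, 220, 226, 191, 158, 71, 75, 19, 86, 156, 17, 38, 131, 208, 210, 52, 195]  (not all equal)
t=1: [162, 118, 158, 164, 157, 137, 121, 151, 111, 88, 69, 117, 155, 136, 127, 76, 141, 143, 78, 93, 149, 100, 98, 114, 121]  (not all equal)
t=2: [161, 174, 163, 159, 162, 170, 176, 168, 172, 168, 155, 173, 166, 172, 172, 157, 171, 169, 163, 168, 167, 173, 171, 173, 174]  (not all equal)
t=3: [154, 144, 153, 156, 155, 149, 142, 149, 147, 149, 157, 146, 150, 146, 147, 157, 147, 149, 152, 150, 151, 144, 146, 146, 145]  (not all equal)
t=4: [165, 169, 166, 163, 164, 167, 170, 168, 168, 167, 163, 168, 167, 169, 168, 162, 168, 168, 167, 166, 166, 170, 169, 168, 169]  (not all equal)
t=5: [152, 149, 151, 154, 153, 151, 148, 150, 150, 151, 154, 150, 150, 149, 150, 155, 150, 150, 150, 151, 151, 148, 149, 150, 150]  (not all equal)
t=6: [166, 167, 166, 164, 165, 166, 168, 167, 166, 166, 164, 166, 167, 167, 166, 164, 166, 167, 167, 166, 166, 168, 167, 166, 166]  (not all equal)
t=7: [152, 151, 151, 153, 152, 152, 150, 151, 152, 152, 153, 151, 151, 151, 152, 153, 151, 151, 151, 152, 152, 150, 151, 152, 152]  (not all equal)
t=8: [166, 166, 166, 165, 165, 166, 166, 166, 166, 166, 165, 166, 167, 166, 166, 165, 166, 167, 166, 166, 166, 166, 166, 166, 166]  (not all equal)
t=9: [152, 152, 152, 152, 152, 152, 152, 151, 152, 152, 152, 152, 151, 151, 152, 152, 152, 151, 151, 152, 152, 152, 151, 152, 152]  (not all equal)
t=10: [166, 166, 166, 166, 166, 166, 166, 166, 166, 166, 166, 166, 166, 166, 166, 166, 166, 166, 166, 166, 166, 166, 166, 166, 166]  (all equal)

Answer: 10
Key observation: Synchronization is absorbing here: once all patches are equal they stay equal, and step 10 is the first all-equal step.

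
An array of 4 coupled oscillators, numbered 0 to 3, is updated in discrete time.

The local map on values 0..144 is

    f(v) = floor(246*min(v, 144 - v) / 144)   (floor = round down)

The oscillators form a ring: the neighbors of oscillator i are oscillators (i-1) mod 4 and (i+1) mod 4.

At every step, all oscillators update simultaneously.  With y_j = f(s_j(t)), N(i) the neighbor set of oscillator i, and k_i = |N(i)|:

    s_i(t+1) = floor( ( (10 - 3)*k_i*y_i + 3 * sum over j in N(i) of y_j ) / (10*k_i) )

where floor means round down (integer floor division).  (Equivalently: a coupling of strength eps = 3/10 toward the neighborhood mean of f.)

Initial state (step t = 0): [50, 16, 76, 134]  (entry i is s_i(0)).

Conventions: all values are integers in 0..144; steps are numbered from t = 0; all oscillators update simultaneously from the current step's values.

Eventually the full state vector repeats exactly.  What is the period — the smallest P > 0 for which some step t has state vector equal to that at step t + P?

Simulating step by step:
t=0: [50, 16, 76, 134]
t=1: [66, 49, 87, 42]
t=2: [101, 89, 91, 81]
t=3: [81, 89, 93, 99]
t=4: [100, 94, 86, 82]
t=5: [81, 85, 97, 99]
t=6: [101, 98, 82, 81]
t=7: [78, 81, 101, 101]
t=8: [105, 102, 78, 78]
t=9: [73, 76, 105, 105]
t=10: [112, 109, 73, 74]
t=11: [64, 67, 111, 109]
t=12: [102, 104, 65, 66]
t=13: [76, 74, 104, 105]
t=14: [108, 110, 75, 73]
t=15: [69, 67, 108, 111]
t=16: [107, 106, 68, 65]
t=17: [70, 71, 107, 104]
t=18: [111, 112, 72, 74]
t=19: [65, 64, 112, 110]
t=20: [102, 101, 62, 65]
t=21: [77, 77, 101, 104]
t=22: [107, 107, 78, 75]
t=23: [71, 70, 105, 108]
t=24: [111, 111, 73, 70]
t=25: [65, 65, 110, 109]
t=26: [103, 103, 66, 66]
t=27: [76, 76, 105, 105]
t=28: [108, 108, 73, 73]
t=29: [70, 70, 112, 112]
t=30: [109, 109, 63, 63]
t=31: [66, 66, 99, 99]
t=32: [106, 106, 81, 81]
t=33: [70, 70, 100, 100]
t=34: [112, 112, 81, 81]
t=35: [61, 61, 99, 99]
t=36: [99, 99, 80, 80]
t=37: [80, 80, 104, 104]
t=38: [102, 102, 74, 74]
t=39: [78, 78, 111, 111]
t=40: [103, 103, 64, 64]
t=41: [75, 75, 103, 103]
t=42: [109, 109, 77, 77]
t=43: [67, 67, 105, 105]
t=44: [106, 106, 73, 73]
t=45: [72, 72, 112, 112]
t=46: [112, 112, 64, 64]
t=47: [62, 62, 100, 100]
t=48: [100, 100, 79, 79]
t=49: [80, 80, 105, 105]
t=50: [102, 102, 72, 72]
t=51: [78, 78, 115, 115]
t=52: [102, 102, 58, 58]
t=53: [75, 75, 94, 94]
t=54: [112, 112, 89, 89]
t=55: [59, 59, 87, 87]
t=56: [99, 99, 97, 97]
t=57: [76, 76, 79, 79]
t=58: [115, 115, 111, 111]
t=59: [50, 50, 54, 54]
t=60: [86, 86, 90, 90]
t=61: [97, 97, 93, 93]
t=62: [81, 81, 85, 85]
t=63: [105, 105, 101, 101]
t=64: [67, 67, 71, 71]
t=65: [115, 115, 119, 119]
t=66: [47, 47, 43, 43]
t=67: [78, 78, 74, 74]
t=68: [113, 113, 117, 117]
t=69: [51, 51, 46, 46]
t=70: [85, 85, 79, 79]
t=71: [101, 101, 109, 109]
t=72: [70, 70, 61, 61]
t=73: [116, 116, 106, 106]
t=74: [49, 49, 61, 61]
t=75: [86, 86, 100, 100]
t=76: [95, 95, 78, 78]
t=77: [87, 87, 107, 107]
t=78: [91, 91, 68, 68]
t=79: [93, 93, 112, 112]
t=80: [82, 82, 58, 58]
t=81: [104, 104, 99, 99]
t=82: [69, 69, 74, 74]
t=83: [117, 117, 118, 118]
t=84: [45, 45, 44, 44]
t=85: [75, 75, 75, 75]
t=86: [117, 117, 117, 117]
t=87: [46, 46, 46, 46]
t=88: [78, 78, 78, 78]
t=89: [112, 112, 112, 112]
t=90: [54, 54, 54, 54]
t=91: [92, 92, 92, 92]
t=92: [88, 88, 88, 88]
t=93: [95, 95, 95, 95]
t=94: [83, 83, 83, 83]
t=95: [104, 104, 104, 104]
t=96: [68, 68, 68, 68]
t=97: [116, 116, 116, 116]
t=98: [47, 47, 47, 47]
t=99: [80, 80, 80, 80]
t=100: [109, 109, 109, 109]
t=101: [59, 59, 59, 59]
t=102: [100, 100, 100, 100]
t=103: [75, 75, 75, 75]

Answer: 18
Key observation: The state at step 85, [75, 75, 75, 75], reappears at step 103 — and no state repeats earlier — so the cycle the system enters has period 18.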